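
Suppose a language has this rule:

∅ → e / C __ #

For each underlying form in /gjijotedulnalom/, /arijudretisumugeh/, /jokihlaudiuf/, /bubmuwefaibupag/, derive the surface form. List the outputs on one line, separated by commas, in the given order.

gjijotedulnalome, arijudretisumugehe, jokihlaudiufe, bubmuwefaibupage

/gjijotedulnalom/: the form ends in the consonant /m/, so [e] is inserted word-finally. → [gjijotedulnalome].
/arijudretisumugeh/: the form ends in the consonant /h/, so [e] is inserted word-finally. → [arijudretisumugehe].
/jokihlaudiuf/: the form ends in the consonant /f/, so [e] is inserted word-finally. → [jokihlaudiufe].
/bubmuwefaibupag/: the form ends in the consonant /g/, so [e] is inserted word-finally. → [bubmuwefaibupage].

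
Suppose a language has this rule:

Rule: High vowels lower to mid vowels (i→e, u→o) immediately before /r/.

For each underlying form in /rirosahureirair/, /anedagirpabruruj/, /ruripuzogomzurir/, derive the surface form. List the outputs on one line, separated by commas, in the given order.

/rirosahureirair/: /i/ is a high vowel immediately before /r/, so it lowers to [e]. /u/ is a high vowel immediately before /r/, so it lowers to [o]. /i/ is a high vowel immediately before /r/, so it lowers to [e]. /i/ is a high vowel immediately before /r/, so it lowers to [e]. → [rerosahoreeraer].
/anedagirpabruruj/: /i/ is a high vowel immediately before /r/, so it lowers to [e]. /u/ is a high vowel immediately before /r/, so it lowers to [o]. → [anedagerpabroruj].
/ruripuzogomzurir/: /u/ is a high vowel immediately before /r/, so it lowers to [o]. /u/ is a high vowel immediately before /r/, so it lowers to [o]. /i/ is a high vowel immediately before /r/, so it lowers to [e]. → [roripuzogomzorer].

rerosahoreeraer, anedagerpabroruj, roripuzogomzorer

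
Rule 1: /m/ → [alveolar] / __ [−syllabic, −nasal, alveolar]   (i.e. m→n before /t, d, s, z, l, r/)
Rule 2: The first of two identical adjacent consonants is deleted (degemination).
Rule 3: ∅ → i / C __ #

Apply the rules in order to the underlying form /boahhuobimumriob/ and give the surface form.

Rule 1 (nasal place assimilation): /m/ precedes the alveolar consonant /r/, so it assimilates in place to [n]. /boahhuobimumriob/ → boahhuobimunriob.
Rule 2 (degemination): /hh/ is a geminate; the first /h/ deletes. /boahhuobimunriob/ → boahuobimunriob.
Rule 3 (final i-epenthesis): the form ends in the consonant /b/, so [i] is inserted word-finally. /boahuobimunriob/ → boahuobimunriobi.

boahuobimunriobi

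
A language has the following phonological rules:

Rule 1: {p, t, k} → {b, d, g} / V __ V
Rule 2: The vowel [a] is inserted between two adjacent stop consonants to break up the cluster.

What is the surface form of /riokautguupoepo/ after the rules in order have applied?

Rule 1 (intervocalic voicing): /k/ is a voiceless stop between vowels /o/ and /a/, so it voices to [g]. /p/ is a voiceless stop between vowels /u/ and /o/, so it voices to [b]. /p/ is a voiceless stop between vowels /e/ and /o/, so it voices to [b]. /riokautguupoepo/ → riogautguuboebo.
Rule 2 (stop-cluster a-epenthesis): /t/ and /g/ form a stop–stop cluster, so [a] is inserted between them. /riogautguuboebo/ → riogautaguuboebo.

riogautaguuboebo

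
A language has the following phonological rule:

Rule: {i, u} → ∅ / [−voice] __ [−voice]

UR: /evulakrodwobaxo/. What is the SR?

No segment of /evulakrodwobaxo/ meets the structural description of the rule, so the form surfaces unchanged.

evulakrodwobaxo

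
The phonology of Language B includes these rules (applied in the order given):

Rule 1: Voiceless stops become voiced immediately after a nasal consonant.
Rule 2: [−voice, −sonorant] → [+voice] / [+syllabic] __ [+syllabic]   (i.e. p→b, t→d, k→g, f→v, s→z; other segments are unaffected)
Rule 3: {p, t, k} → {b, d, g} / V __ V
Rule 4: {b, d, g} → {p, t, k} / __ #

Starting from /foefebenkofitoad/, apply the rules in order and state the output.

foevebengovidoat

Rule 1 (post-nasal voicing): /k/ is a voiceless stop immediately after the nasal /n/, so it voices to [g]. /foefebenkofitoad/ → foefebengofitoad.
Rule 2 (intervocalic voicing): /f/ is a voiceless obstruent between vowels /e/ and /e/, so it voices to [v]. /f/ is a voiceless obstruent between vowels /o/ and /i/, so it voices to [v]. /t/ is a voiceless obstruent between vowels /i/ and /o/, so it voices to [d]. /foefebengofitoad/ → foevebengovidoad.
Rule 3 (intervocalic voicing): no segment meets the environment; /foevebengovidoad/ is unchanged.
Rule 4 (final devoicing): /d/ is a voiced stop in word-final position, so it devoices to [t]. /foevebengovidoad/ → foevebengovidoat.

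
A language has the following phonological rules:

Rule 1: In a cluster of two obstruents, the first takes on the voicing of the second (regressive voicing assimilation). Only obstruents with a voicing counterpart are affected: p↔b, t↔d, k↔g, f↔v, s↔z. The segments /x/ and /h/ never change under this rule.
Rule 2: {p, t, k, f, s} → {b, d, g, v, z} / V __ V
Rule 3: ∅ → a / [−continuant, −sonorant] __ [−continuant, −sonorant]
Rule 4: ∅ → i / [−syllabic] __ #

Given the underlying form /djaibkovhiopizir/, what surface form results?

Rule 1 (regressive voicing assimilation): /b/ precedes the voiceless obstruent /k/, so it devoices to [p] by assimilation. /v/ precedes the voiceless obstruent /h/, so it devoices to [f] by assimilation. /djaibkovhiopizir/ → djaipkofhiopizir.
Rule 2 (intervocalic voicing): /p/ is a voiceless obstruent between vowels /o/ and /i/, so it voices to [b]. /djaipkofhiopizir/ → djaipkofhiobizir.
Rule 3 (stop-cluster a-epenthesis): /p/ and /k/ form a stop–stop cluster, so [a] is inserted between them. /djaipkofhiobizir/ → djaipakofhiobizir.
Rule 4 (final i-epenthesis): the form ends in the consonant /r/, so [i] is inserted word-finally. /djaipakofhiobizir/ → djaipakofhiobiziri.

djaipakofhiobiziri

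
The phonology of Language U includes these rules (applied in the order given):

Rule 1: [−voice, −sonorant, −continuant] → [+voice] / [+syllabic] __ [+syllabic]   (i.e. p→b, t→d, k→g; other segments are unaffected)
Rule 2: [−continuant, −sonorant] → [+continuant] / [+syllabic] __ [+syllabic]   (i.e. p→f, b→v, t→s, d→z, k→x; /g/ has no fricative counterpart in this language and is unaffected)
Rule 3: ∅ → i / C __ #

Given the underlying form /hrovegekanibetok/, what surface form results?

Rule 1 (intervocalic voicing): /k/ is a voiceless stop between vowels /e/ and /a/, so it voices to [g]. /t/ is a voiceless stop between vowels /e/ and /o/, so it voices to [d]. /hrovegekanibetok/ → hrovegeganibedok.
Rule 2 (intervocalic spirantization): /b/ is a stop between vowels /i/ and /e/, so it spirantizes to the fricative [v]. /d/ is a stop between vowels /e/ and /o/, so it spirantizes to the fricative [z]. /hrovegeganibedok/ → hrovegeganivezok.
Rule 3 (final i-epenthesis): the form ends in the consonant /k/, so [i] is inserted word-finally. /hrovegeganivezok/ → hrovegeganivezoki.

hrovegeganivezoki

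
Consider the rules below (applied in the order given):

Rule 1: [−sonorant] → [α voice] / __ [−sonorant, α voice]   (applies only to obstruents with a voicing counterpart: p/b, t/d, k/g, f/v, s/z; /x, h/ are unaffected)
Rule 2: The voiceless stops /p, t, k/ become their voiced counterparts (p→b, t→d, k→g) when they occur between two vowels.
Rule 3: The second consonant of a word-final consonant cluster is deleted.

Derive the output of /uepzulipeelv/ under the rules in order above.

uebzulibeel

Rule 1 (regressive voicing assimilation): /p/ precedes the voiced obstruent /z/, so it voices to [b] by assimilation. /uepzulipeelv/ → uebzulipeelv.
Rule 2 (intervocalic voicing): /p/ is a voiceless stop between vowels /i/ and /e/, so it voices to [b]. /uebzulipeelv/ → uebzulibeelv.
Rule 3 (final cluster simplification): /v/ is the second consonant of a word-final cluster /lv/, so it deletes. /uebzulibeelv/ → uebzulibeel.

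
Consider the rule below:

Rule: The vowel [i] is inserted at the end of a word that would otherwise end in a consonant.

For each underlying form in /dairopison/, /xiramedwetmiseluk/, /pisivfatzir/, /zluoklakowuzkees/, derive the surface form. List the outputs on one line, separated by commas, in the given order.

dairopisoni, xiramedwetmiseluki, pisivfatziri, zluoklakowuzkeesi

/dairopison/: the form ends in the consonant /n/, so [i] is inserted word-finally. → [dairopisoni].
/xiramedwetmiseluk/: the form ends in the consonant /k/, so [i] is inserted word-finally. → [xiramedwetmiseluki].
/pisivfatzir/: the form ends in the consonant /r/, so [i] is inserted word-finally. → [pisivfatziri].
/zluoklakowuzkees/: the form ends in the consonant /s/, so [i] is inserted word-finally. → [zluoklakowuzkeesi].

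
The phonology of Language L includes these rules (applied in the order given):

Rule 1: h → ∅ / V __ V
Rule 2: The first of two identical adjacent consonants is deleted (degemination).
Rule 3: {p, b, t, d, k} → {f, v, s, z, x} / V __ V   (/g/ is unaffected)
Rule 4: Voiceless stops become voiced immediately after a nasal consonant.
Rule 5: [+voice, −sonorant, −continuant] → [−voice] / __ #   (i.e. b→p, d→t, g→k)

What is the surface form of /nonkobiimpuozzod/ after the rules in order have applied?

nongoviimbuozot

Rule 1 (intervocalic h-deletion): no segment meets the environment; /nonkobiimpuozzod/ is unchanged.
Rule 2 (degemination): /zz/ is a geminate; the first /z/ deletes. /nonkobiimpuozzod/ → nonkobiimpuozod.
Rule 3 (intervocalic spirantization): /b/ is a stop between vowels /o/ and /i/, so it spirantizes to the fricative [v]. /nonkobiimpuozod/ → nonkoviimpuozod.
Rule 4 (post-nasal voicing): /k/ is a voiceless stop immediately after the nasal /n/, so it voices to [g]. /p/ is a voiceless stop immediately after the nasal /m/, so it voices to [b]. /nonkoviimpuozod/ → nongoviimbuozod.
Rule 5 (final devoicing): /d/ is a voiced stop in word-final position, so it devoices to [t]. /nongoviimbuozod/ → nongoviimbuozot.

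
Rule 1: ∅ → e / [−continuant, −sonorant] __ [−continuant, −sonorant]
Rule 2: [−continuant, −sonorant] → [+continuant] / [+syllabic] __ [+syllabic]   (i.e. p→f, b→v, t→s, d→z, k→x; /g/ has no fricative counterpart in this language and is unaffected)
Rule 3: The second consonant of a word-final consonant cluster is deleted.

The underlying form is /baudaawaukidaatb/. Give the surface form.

bauzaawauxizaaseb

Rule 1 (stop-cluster e-epenthesis): /t/ and /b/ form a stop–stop cluster, so [e] is inserted between them. /baudaawaukidaatb/ → baudaawaukidaateb.
Rule 2 (intervocalic spirantization): /d/ is a stop between vowels /u/ and /a/, so it spirantizes to the fricative [z]. /k/ is a stop between vowels /u/ and /i/, so it spirantizes to the fricative [x]. /d/ is a stop between vowels /i/ and /a/, so it spirantizes to the fricative [z]. /t/ is a stop between vowels /a/ and /e/, so it spirantizes to the fricative [s]. /baudaawaukidaateb/ → bauzaawauxizaaseb.
Rule 3 (final cluster simplification): no segment meets the environment; /bauzaawauxizaaseb/ is unchanged.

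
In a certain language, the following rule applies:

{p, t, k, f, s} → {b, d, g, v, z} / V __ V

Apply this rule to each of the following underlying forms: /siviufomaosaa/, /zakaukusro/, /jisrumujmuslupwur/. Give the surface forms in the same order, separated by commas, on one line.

/siviufomaosaa/: /f/ is a voiceless obstruent between vowels /u/ and /o/, so it voices to [v]. /s/ is a voiceless obstruent between vowels /o/ and /a/, so it voices to [z]. → [siviuvomaozaa].
/zakaukusro/: /k/ is a voiceless obstruent between vowels /a/ and /a/, so it voices to [g]. /k/ is a voiceless obstruent between vowels /u/ and /u/, so it voices to [g]. → [zagaugusro].
/jisrumujmuslupwur/: the rule's environment is not met; surfaces unchanged as [jisrumujmuslupwur].

siviuvomaozaa, zagaugusro, jisrumujmuslupwur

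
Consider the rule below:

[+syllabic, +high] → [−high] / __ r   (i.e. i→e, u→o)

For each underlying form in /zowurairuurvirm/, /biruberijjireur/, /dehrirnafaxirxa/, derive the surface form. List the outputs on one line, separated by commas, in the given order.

zoworaeruorverm, beruberijjereor, dehrernafaxerxa

/zowurairuurvirm/: /u/ is a high vowel immediately before /r/, so it lowers to [o]. /i/ is a high vowel immediately before /r/, so it lowers to [e]. /u/ is a high vowel immediately before /r/, so it lowers to [o]. /i/ is a high vowel immediately before /r/, so it lowers to [e]. → [zoworaeruorverm].
/biruberijjireur/: /i/ is a high vowel immediately before /r/, so it lowers to [e]. /i/ is a high vowel immediately before /r/, so it lowers to [e]. /u/ is a high vowel immediately before /r/, so it lowers to [o]. → [beruberijjereor].
/dehrirnafaxirxa/: /i/ is a high vowel immediately before /r/, so it lowers to [e]. /i/ is a high vowel immediately before /r/, so it lowers to [e]. → [dehrernafaxerxa].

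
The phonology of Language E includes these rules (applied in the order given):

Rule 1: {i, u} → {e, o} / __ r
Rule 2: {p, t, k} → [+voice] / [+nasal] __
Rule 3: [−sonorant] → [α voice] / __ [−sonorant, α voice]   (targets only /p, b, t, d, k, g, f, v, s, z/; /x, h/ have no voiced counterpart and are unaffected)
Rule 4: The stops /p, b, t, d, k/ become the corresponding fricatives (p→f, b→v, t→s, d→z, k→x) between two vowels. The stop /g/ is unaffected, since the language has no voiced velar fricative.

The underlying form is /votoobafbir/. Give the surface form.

vosoovavber

Rule 1 (pre-rhotic lowering): /i/ is a high vowel immediately before /r/, so it lowers to [e]. /votoobafbir/ → votoobafber.
Rule 2 (post-nasal voicing): no segment meets the environment; /votoobafber/ is unchanged.
Rule 3 (regressive voicing assimilation): /f/ precedes the voiced obstruent /b/, so it voices to [v] by assimilation. /votoobafber/ → votoobavber.
Rule 4 (intervocalic spirantization): /t/ is a stop between vowels /o/ and /o/, so it spirantizes to the fricative [s]. /b/ is a stop between vowels /o/ and /a/, so it spirantizes to the fricative [v]. /votoobavber/ → vosoovavber.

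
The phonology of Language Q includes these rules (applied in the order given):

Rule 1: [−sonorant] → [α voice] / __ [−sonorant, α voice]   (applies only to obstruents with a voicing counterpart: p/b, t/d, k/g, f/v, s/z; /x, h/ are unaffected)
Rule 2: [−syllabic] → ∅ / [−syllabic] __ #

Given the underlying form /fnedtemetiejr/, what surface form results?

Rule 1 (regressive voicing assimilation): /d/ precedes the voiceless obstruent /t/, so it devoices to [t] by assimilation. /fnedtemetiejr/ → fnettemetiejr.
Rule 2 (final cluster simplification): /r/ is the second consonant of a word-final cluster /jr/, so it deletes. /fnettemetiejr/ → fnettemetiej.

fnettemetiej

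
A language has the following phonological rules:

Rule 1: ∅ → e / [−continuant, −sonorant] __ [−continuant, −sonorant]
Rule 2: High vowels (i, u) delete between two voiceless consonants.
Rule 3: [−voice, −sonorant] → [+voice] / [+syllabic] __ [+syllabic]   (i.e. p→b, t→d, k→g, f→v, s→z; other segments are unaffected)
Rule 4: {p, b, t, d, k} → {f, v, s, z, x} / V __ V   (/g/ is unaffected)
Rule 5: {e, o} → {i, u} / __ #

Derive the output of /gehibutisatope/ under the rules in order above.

gehivutsazovi

Rule 1 (stop-cluster e-epenthesis): no segment meets the environment; /gehibutisatope/ is unchanged.
Rule 2 (high vowel syncope): /i/ is a high vowel flanked by voiceless consonants /t/ and /s/, so it deletes. /gehibutisatope/ → gehibutsatope.
Rule 3 (intervocalic voicing): /t/ is a voiceless obstruent between vowels /a/ and /o/, so it voices to [d]. /p/ is a voiceless obstruent between vowels /o/ and /e/, so it voices to [b]. /gehibutsatope/ → gehibutsadobe.
Rule 4 (intervocalic spirantization): /b/ is a stop between vowels /i/ and /u/, so it spirantizes to the fricative [v]. /d/ is a stop between vowels /a/ and /o/, so it spirantizes to the fricative [z]. /b/ is a stop between vowels /o/ and /e/, so it spirantizes to the fricative [v]. /gehibutsadobe/ → gehivutsazove.
Rule 5 (final vowel raising): /e/ is a mid vowel in word-final position, so it raises to [i]. /gehivutsazove/ → gehivutsazovi.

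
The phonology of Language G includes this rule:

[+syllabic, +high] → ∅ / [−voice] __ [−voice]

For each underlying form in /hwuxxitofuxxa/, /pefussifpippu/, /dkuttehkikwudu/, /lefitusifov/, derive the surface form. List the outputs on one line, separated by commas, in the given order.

hwuxxtofxxa, pefssfpppu, dkttehkkwudu, leftsfov

/hwuxxitofuxxa/: /i/ is a high vowel flanked by voiceless consonants /x/ and /t/, so it deletes. /u/ is a high vowel flanked by voiceless consonants /f/ and /x/, so it deletes. → [hwuxxtofxxa].
/pefussifpippu/: /u/ is a high vowel flanked by voiceless consonants /f/ and /s/, so it deletes. /i/ is a high vowel flanked by voiceless consonants /s/ and /f/, so it deletes. /i/ is a high vowel flanked by voiceless consonants /p/ and /p/, so it deletes. → [pefssfpppu].
/dkuttehkikwudu/: /u/ is a high vowel flanked by voiceless consonants /k/ and /t/, so it deletes. /i/ is a high vowel flanked by voiceless consonants /k/ and /k/, so it deletes. → [dkttehkkwudu].
/lefitusifov/: /i/ is a high vowel flanked by voiceless consonants /f/ and /t/, so it deletes. /u/ is a high vowel flanked by voiceless consonants /t/ and /s/, so it deletes. /i/ is a high vowel flanked by voiceless consonants /s/ and /f/, so it deletes. → [leftsfov].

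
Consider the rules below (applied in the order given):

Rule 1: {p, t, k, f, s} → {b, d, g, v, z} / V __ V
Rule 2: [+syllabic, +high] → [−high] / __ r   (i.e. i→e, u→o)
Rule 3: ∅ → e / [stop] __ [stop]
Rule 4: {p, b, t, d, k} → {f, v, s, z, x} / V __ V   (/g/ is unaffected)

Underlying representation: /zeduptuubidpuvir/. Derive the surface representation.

Rule 1 (intervocalic voicing): no segment meets the environment; /zeduptuubidpuvir/ is unchanged.
Rule 2 (pre-rhotic lowering): /i/ is a high vowel immediately before /r/, so it lowers to [e]. /zeduptuubidpuvir/ → zeduptuubidpuver.
Rule 3 (stop-cluster e-epenthesis): /p/ and /t/ form a stop–stop cluster, so [e] is inserted between them. /d/ and /p/ form a stop–stop cluster, so [e] is inserted between them. /zeduptuubidpuver/ → zedupetuubidepuver.
Rule 4 (intervocalic spirantization): /d/ is a stop between vowels /e/ and /u/, so it spirantizes to the fricative [z]. /p/ is a stop between vowels /u/ and /e/, so it spirantizes to the fricative [f]. /t/ is a stop between vowels /e/ and /u/, so it spirantizes to the fricative [s]. /b/ is a stop between vowels /u/ and /i/, so it spirantizes to the fricative [v]. /d/ is a stop between vowels /i/ and /e/, so it spirantizes to the fricative [z]. /p/ is a stop between vowels /e/ and /u/, so it spirantizes to the fricative [f]. /zedupetuubidepuver/ → zezufesuuvizefuver.

zezufesuuvizefuver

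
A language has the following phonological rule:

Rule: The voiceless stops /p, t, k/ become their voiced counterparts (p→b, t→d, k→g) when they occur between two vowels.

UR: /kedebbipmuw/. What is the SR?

kedebbipmuw

No segment of /kedebbipmuw/ meets the structural description of the rule, so the form surfaces unchanged.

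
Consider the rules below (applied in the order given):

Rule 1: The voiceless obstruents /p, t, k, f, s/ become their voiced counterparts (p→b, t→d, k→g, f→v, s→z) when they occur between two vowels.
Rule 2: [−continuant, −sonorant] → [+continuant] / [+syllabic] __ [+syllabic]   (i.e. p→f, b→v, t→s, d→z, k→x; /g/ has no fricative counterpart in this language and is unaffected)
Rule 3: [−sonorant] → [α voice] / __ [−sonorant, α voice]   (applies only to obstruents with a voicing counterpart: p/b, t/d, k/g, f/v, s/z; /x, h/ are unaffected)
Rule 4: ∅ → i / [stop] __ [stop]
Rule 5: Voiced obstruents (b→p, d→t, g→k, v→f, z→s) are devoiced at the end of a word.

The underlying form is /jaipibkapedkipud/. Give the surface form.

Rule 1 (intervocalic voicing): /p/ is a voiceless obstruent between vowels /i/ and /i/, so it voices to [b]. /p/ is a voiceless obstruent between vowels /a/ and /e/, so it voices to [b]. /p/ is a voiceless obstruent between vowels /i/ and /u/, so it voices to [b]. /jaipibkapedkipud/ → jaibibkabedkibud.
Rule 2 (intervocalic spirantization): /b/ is a stop between vowels /i/ and /i/, so it spirantizes to the fricative [v]. /b/ is a stop between vowels /a/ and /e/, so it spirantizes to the fricative [v]. /b/ is a stop between vowels /i/ and /u/, so it spirantizes to the fricative [v]. /jaibibkabedkibud/ → jaivibkavedkivud.
Rule 3 (regressive voicing assimilation): /b/ precedes the voiceless obstruent /k/, so it devoices to [p] by assimilation. /d/ precedes the voiceless obstruent /k/, so it devoices to [t] by assimilation. /jaivibkavedkivud/ → jaivipkavetkivud.
Rule 4 (stop-cluster i-epenthesis): /p/ and /k/ form a stop–stop cluster, so [i] is inserted between them. /t/ and /k/ form a stop–stop cluster, so [i] is inserted between them. /jaivipkavetkivud/ → jaivipikavetikivud.
Rule 5 (final devoicing): /d/ is a voiced obstruent in word-final position, so it devoices to [t]. /jaivipikavetikivud/ → jaivipikavetikivut.

jaivipikavetikivut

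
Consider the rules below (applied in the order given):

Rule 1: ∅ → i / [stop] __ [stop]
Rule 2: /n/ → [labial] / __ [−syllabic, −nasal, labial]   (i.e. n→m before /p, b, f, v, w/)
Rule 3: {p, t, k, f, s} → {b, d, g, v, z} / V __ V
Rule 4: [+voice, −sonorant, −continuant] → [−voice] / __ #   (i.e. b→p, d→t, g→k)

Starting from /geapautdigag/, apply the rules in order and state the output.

geabaudidigak

Rule 1 (stop-cluster i-epenthesis): /t/ and /d/ form a stop–stop cluster, so [i] is inserted between them. /geapautdigag/ → geapautidigag.
Rule 2 (nasal place assimilation): no segment meets the environment; /geapautidigag/ is unchanged.
Rule 3 (intervocalic voicing): /p/ is a voiceless obstruent between vowels /a/ and /a/, so it voices to [b]. /t/ is a voiceless obstruent between vowels /u/ and /i/, so it voices to [d]. /geapautidigag/ → geabaudidigag.
Rule 4 (final devoicing): /g/ is a voiced stop in word-final position, so it devoices to [k]. /geabaudidigag/ → geabaudidigak.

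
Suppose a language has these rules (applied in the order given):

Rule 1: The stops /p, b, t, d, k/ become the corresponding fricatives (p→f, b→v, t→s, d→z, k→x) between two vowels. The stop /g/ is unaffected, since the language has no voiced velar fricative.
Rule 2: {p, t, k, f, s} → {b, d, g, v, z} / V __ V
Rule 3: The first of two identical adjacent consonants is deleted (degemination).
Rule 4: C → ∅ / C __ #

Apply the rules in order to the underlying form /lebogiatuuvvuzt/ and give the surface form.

Rule 1 (intervocalic spirantization): /b/ is a stop between vowels /e/ and /o/, so it spirantizes to the fricative [v]. /t/ is a stop between vowels /a/ and /u/, so it spirantizes to the fricative [s]. /lebogiatuuvvuzt/ → levogiasuuvvuzt.
Rule 2 (intervocalic voicing): /s/ is a voiceless obstruent between vowels /a/ and /u/, so it voices to [z]. /levogiasuuvvuzt/ → levogiazuuvvuzt.
Rule 3 (degemination): /vv/ is a geminate; the first /v/ deletes. /levogiazuuvvuzt/ → levogiazuuvuzt.
Rule 4 (final cluster simplification): /t/ is the second consonant of a word-final cluster /zt/, so it deletes. /levogiazuuvuzt/ → levogiazuuvuz.

levogiazuuvuz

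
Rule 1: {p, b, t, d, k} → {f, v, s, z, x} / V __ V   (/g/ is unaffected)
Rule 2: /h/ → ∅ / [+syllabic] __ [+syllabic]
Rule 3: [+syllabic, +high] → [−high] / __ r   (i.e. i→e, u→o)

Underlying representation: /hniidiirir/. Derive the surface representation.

hniizierer

Rule 1 (intervocalic spirantization): /d/ is a stop between vowels /i/ and /i/, so it spirantizes to the fricative [z]. /hniidiirir/ → hniiziirir.
Rule 2 (intervocalic h-deletion): no segment meets the environment; /hniiziirir/ is unchanged.
Rule 3 (pre-rhotic lowering): /i/ is a high vowel immediately before /r/, so it lowers to [e]. /i/ is a high vowel immediately before /r/, so it lowers to [e]. /hniiziirir/ → hniizierer.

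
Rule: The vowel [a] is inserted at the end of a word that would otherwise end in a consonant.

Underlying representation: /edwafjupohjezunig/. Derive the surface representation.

the form ends in the consonant /g/, so [a] is inserted word-finally.
Surface form: [edwafjupohjezuniga].

edwafjupohjezuniga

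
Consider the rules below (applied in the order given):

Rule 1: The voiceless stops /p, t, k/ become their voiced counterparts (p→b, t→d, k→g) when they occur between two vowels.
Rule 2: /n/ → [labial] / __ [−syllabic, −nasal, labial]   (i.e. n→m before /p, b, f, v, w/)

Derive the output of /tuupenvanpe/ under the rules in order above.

Rule 1 (intervocalic voicing): /p/ is a voiceless stop between vowels /u/ and /e/, so it voices to [b]. /tuupenvanpe/ → tuubenvanpe.
Rule 2 (nasal place assimilation): /n/ precedes the labial consonant /v/, so it assimilates in place to [m]. /n/ precedes the labial consonant /p/, so it assimilates in place to [m]. /tuubenvanpe/ → tuubemvampe.

tuubemvampe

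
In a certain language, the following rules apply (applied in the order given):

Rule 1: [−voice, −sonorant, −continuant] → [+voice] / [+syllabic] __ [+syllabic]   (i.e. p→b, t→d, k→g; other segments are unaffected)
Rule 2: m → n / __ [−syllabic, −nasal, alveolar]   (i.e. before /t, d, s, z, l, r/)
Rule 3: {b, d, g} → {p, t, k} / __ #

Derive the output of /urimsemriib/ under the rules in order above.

urinsenriip

Rule 1 (intervocalic voicing): no segment meets the environment; /urimsemriib/ is unchanged.
Rule 2 (nasal place assimilation): /m/ precedes the alveolar consonant /s/, so it assimilates in place to [n]. /m/ precedes the alveolar consonant /r/, so it assimilates in place to [n]. /urimsemriib/ → urinsenriib.
Rule 3 (final devoicing): /b/ is a voiced stop in word-final position, so it devoices to [p]. /urinsenriib/ → urinsenriip.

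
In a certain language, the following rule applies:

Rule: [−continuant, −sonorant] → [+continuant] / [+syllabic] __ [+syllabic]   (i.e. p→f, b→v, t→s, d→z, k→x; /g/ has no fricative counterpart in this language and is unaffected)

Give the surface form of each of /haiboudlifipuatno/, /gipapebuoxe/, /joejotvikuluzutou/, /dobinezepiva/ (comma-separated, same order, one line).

haivoudlififuatno, gifafevuoxe, joejotvixuluzusou, dovinezefiva

/haiboudlifipuatno/: /b/ is a stop between vowels /i/ and /o/, so it spirantizes to the fricative [v]. /p/ is a stop between vowels /i/ and /u/, so it spirantizes to the fricative [f]. → [haivoudlififuatno].
/gipapebuoxe/: /p/ is a stop between vowels /i/ and /a/, so it spirantizes to the fricative [f]. /p/ is a stop between vowels /a/ and /e/, so it spirantizes to the fricative [f]. /b/ is a stop between vowels /e/ and /u/, so it spirantizes to the fricative [v]. → [gifafevuoxe].
/joejotvikuluzutou/: /k/ is a stop between vowels /i/ and /u/, so it spirantizes to the fricative [x]. /t/ is a stop between vowels /u/ and /o/, so it spirantizes to the fricative [s]. → [joejotvixuluzusou].
/dobinezepiva/: /b/ is a stop between vowels /o/ and /i/, so it spirantizes to the fricative [v]. /p/ is a stop between vowels /e/ and /i/, so it spirantizes to the fricative [f]. → [dovinezefiva].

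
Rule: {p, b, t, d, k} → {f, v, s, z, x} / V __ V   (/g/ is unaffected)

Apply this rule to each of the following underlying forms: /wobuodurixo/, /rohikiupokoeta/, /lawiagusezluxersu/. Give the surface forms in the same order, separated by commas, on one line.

/wobuodurixo/: /b/ is a stop between vowels /o/ and /u/, so it spirantizes to the fricative [v]. /d/ is a stop between vowels /o/ and /u/, so it spirantizes to the fricative [z]. → [wovuozurixo].
/rohikiupokoeta/: /k/ is a stop between vowels /i/ and /i/, so it spirantizes to the fricative [x]. /p/ is a stop between vowels /u/ and /o/, so it spirantizes to the fricative [f]. /k/ is a stop between vowels /o/ and /o/, so it spirantizes to the fricative [x]. /t/ is a stop between vowels /e/ and /a/, so it spirantizes to the fricative [s]. → [rohixiufoxoesa].
/lawiagusezluxersu/: the rule's environment is not met; surfaces unchanged as [lawiagusezluxersu].

wovuozurixo, rohixiufoxoesa, lawiagusezluxersu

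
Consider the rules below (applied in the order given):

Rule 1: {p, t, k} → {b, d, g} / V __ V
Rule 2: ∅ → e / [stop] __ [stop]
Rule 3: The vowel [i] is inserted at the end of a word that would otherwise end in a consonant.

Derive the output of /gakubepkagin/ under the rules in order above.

gagubepekagini

Rule 1 (intervocalic voicing): /k/ is a voiceless stop between vowels /a/ and /u/, so it voices to [g]. /gakubepkagin/ → gagubepkagin.
Rule 2 (stop-cluster e-epenthesis): /p/ and /k/ form a stop–stop cluster, so [e] is inserted between them. /gagubepkagin/ → gagubepekagin.
Rule 3 (final i-epenthesis): the form ends in the consonant /n/, so [i] is inserted word-finally. /gagubepekagin/ → gagubepekagini.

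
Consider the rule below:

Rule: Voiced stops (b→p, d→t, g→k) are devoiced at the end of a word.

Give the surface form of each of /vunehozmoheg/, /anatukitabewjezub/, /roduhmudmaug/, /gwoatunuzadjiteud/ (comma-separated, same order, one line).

/vunehozmoheg/: /g/ is a voiced stop in word-final position, so it devoices to [k]. → [vunehozmohek].
/anatukitabewjezub/: /b/ is a voiced stop in word-final position, so it devoices to [p]. → [anatukitabewjezup].
/roduhmudmaug/: /g/ is a voiced stop in word-final position, so it devoices to [k]. → [roduhmudmauk].
/gwoatunuzadjiteud/: /d/ is a voiced stop in word-final position, so it devoices to [t]. → [gwoatunuzadjiteut].

vunehozmohek, anatukitabewjezup, roduhmudmauk, gwoatunuzadjiteut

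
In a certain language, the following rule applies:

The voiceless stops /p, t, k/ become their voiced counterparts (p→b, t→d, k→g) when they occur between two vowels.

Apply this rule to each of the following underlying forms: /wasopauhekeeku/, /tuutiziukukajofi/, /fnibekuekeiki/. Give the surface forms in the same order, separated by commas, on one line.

/wasopauhekeeku/: /p/ is a voiceless stop between vowels /o/ and /a/, so it voices to [b]. /k/ is a voiceless stop between vowels /e/ and /e/, so it voices to [g]. /k/ is a voiceless stop between vowels /e/ and /u/, so it voices to [g]. → [wasobauhegeegu].
/tuutiziukukajofi/: /t/ is a voiceless stop between vowels /u/ and /i/, so it voices to [d]. /k/ is a voiceless stop between vowels /u/ and /u/, so it voices to [g]. /k/ is a voiceless stop between vowels /u/ and /a/, so it voices to [g]. → [tuudiziugugajofi].
/fnibekuekeiki/: /k/ is a voiceless stop between vowels /e/ and /u/, so it voices to [g]. /k/ is a voiceless stop between vowels /e/ and /e/, so it voices to [g]. /k/ is a voiceless stop between vowels /i/ and /i/, so it voices to [g]. → [fnibeguegeigi].

wasobauhegeegu, tuudiziugugajofi, fnibeguegeigi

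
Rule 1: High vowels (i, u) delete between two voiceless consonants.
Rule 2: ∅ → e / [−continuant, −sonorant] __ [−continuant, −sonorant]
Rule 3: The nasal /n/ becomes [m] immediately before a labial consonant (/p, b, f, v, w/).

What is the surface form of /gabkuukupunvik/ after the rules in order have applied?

gabekuukepumvik

Rule 1 (high vowel syncope): /u/ is a high vowel flanked by voiceless consonants /k/ and /p/, so it deletes. /gabkuukupunvik/ → gabkuukpunvik.
Rule 2 (stop-cluster e-epenthesis): /b/ and /k/ form a stop–stop cluster, so [e] is inserted between them. /k/ and /p/ form a stop–stop cluster, so [e] is inserted between them. /gabkuukpunvik/ → gabekuukepunvik.
Rule 3 (nasal place assimilation): /n/ precedes the labial consonant /v/, so it assimilates in place to [m]. /gabekuukepunvik/ → gabekuukepumvik.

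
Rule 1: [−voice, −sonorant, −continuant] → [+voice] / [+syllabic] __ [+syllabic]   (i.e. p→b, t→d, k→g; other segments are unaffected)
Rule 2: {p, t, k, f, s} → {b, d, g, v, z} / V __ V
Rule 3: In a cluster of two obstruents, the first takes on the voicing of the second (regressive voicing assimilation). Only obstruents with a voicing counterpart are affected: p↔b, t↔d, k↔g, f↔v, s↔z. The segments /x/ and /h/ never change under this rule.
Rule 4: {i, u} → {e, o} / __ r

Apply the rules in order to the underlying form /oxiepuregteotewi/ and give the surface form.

oxieborekteodewi

Rule 1 (intervocalic voicing): /p/ is a voiceless stop between vowels /e/ and /u/, so it voices to [b]. /t/ is a voiceless stop between vowels /o/ and /e/, so it voices to [d]. /oxiepuregteotewi/ → oxieburegteodewi.
Rule 2 (intervocalic voicing): no segment meets the environment; /oxieburegteodewi/ is unchanged.
Rule 3 (regressive voicing assimilation): /g/ precedes the voiceless obstruent /t/, so it devoices to [k] by assimilation. /oxieburegteodewi/ → oxieburekteodewi.
Rule 4 (pre-rhotic lowering): /u/ is a high vowel immediately before /r/, so it lowers to [o]. /oxieburekteodewi/ → oxieborekteodewi.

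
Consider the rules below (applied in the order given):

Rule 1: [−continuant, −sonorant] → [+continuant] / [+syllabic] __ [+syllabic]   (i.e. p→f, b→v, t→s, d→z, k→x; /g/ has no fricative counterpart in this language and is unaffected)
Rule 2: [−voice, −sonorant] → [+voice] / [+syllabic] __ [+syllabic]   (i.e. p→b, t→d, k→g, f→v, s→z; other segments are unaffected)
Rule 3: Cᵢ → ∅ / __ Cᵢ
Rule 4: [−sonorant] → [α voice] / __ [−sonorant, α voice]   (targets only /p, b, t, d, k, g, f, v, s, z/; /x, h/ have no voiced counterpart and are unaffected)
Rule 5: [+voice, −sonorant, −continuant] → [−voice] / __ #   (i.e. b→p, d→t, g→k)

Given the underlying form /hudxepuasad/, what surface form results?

hutxevuazat

Rule 1 (intervocalic spirantization): /p/ is a stop between vowels /e/ and /u/, so it spirantizes to the fricative [f]. /hudxepuasad/ → hudxefuasad.
Rule 2 (intervocalic voicing): /f/ is a voiceless obstruent between vowels /e/ and /u/, so it voices to [v]. /s/ is a voiceless obstruent between vowels /a/ and /a/, so it voices to [z]. /hudxefuasad/ → hudxevuazad.
Rule 3 (degemination): no segment meets the environment; /hudxevuazad/ is unchanged.
Rule 4 (regressive voicing assimilation): /d/ precedes the voiceless obstruent /x/, so it devoices to [t] by assimilation. /hudxevuazad/ → hutxevuazad.
Rule 5 (final devoicing): /d/ is a voiced stop in word-final position, so it devoices to [t]. /hutxevuazad/ → hutxevuazat.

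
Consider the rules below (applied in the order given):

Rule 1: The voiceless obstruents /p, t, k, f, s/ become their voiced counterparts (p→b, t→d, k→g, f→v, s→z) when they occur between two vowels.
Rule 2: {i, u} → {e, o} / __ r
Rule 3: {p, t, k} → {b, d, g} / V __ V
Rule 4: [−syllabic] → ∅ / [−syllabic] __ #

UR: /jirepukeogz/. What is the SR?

Rule 1 (intervocalic voicing): /p/ is a voiceless obstruent between vowels /e/ and /u/, so it voices to [b]. /k/ is a voiceless obstruent between vowels /u/ and /e/, so it voices to [g]. /jirepukeogz/ → jirebugeogz.
Rule 2 (pre-rhotic lowering): /i/ is a high vowel immediately before /r/, so it lowers to [e]. /jirebugeogz/ → jerebugeogz.
Rule 3 (intervocalic voicing): no segment meets the environment; /jerebugeogz/ is unchanged.
Rule 4 (final cluster simplification): /z/ is the second consonant of a word-final cluster /gz/, so it deletes. /jerebugeogz/ → jerebugeog.

jerebugeog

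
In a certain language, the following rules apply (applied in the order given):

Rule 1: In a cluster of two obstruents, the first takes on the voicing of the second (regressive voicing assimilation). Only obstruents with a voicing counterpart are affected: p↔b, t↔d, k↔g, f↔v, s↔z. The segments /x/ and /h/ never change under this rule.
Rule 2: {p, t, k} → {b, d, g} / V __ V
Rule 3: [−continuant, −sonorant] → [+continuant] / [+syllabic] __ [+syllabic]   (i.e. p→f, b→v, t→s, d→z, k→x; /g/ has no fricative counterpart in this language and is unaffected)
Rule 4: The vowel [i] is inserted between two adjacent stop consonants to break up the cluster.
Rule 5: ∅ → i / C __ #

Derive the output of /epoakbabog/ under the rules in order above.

Rule 1 (regressive voicing assimilation): /k/ precedes the voiced obstruent /b/, so it voices to [g] by assimilation. /epoakbabog/ → epoagbabog.
Rule 2 (intervocalic voicing): /p/ is a voiceless stop between vowels /e/ and /o/, so it voices to [b]. /epoagbabog/ → eboagbabog.
Rule 3 (intervocalic spirantization): /b/ is a stop between vowels /e/ and /o/, so it spirantizes to the fricative [v]. /b/ is a stop between vowels /a/ and /o/, so it spirantizes to the fricative [v]. /eboagbabog/ → evoagbavog.
Rule 4 (stop-cluster i-epenthesis): /g/ and /b/ form a stop–stop cluster, so [i] is inserted between them. /evoagbavog/ → evoagibavog.
Rule 5 (final i-epenthesis): the form ends in the consonant /g/, so [i] is inserted word-finally. /evoagibavog/ → evoagibavogi.

evoagibavogi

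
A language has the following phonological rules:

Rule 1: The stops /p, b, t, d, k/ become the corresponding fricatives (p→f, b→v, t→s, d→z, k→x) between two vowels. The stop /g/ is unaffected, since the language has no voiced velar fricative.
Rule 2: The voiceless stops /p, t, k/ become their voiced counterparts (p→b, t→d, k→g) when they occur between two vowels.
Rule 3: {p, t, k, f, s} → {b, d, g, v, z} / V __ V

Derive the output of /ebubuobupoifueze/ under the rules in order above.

evuvuovuvoivueze

Rule 1 (intervocalic spirantization): /b/ is a stop between vowels /e/ and /u/, so it spirantizes to the fricative [v]. /b/ is a stop between vowels /u/ and /u/, so it spirantizes to the fricative [v]. /b/ is a stop between vowels /o/ and /u/, so it spirantizes to the fricative [v]. /p/ is a stop between vowels /u/ and /o/, so it spirantizes to the fricative [f]. /ebubuobupoifueze/ → evuvuovufoifueze.
Rule 2 (intervocalic voicing): no segment meets the environment; /evuvuovufoifueze/ is unchanged.
Rule 3 (intervocalic voicing): /f/ is a voiceless obstruent between vowels /u/ and /o/, so it voices to [v]. /f/ is a voiceless obstruent between vowels /i/ and /u/, so it voices to [v]. /evuvuovufoifueze/ → evuvuovuvoivueze.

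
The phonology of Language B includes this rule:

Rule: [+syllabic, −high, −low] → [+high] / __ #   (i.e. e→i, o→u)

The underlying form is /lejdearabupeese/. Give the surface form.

/e/ is a mid vowel in word-final position, so it raises to [i].
The other instances of /e/ do not occur in the required environment and remain unchanged.
Surface form: [lejdearabupeesi].

lejdearabupeesi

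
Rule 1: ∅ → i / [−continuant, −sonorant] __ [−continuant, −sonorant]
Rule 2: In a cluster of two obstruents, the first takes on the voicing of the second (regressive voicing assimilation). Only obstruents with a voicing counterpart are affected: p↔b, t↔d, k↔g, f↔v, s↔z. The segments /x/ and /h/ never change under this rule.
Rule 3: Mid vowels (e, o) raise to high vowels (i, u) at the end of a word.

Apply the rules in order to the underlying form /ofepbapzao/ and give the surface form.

Rule 1 (stop-cluster i-epenthesis): /p/ and /b/ form a stop–stop cluster, so [i] is inserted between them. /ofepbapzao/ → ofepibapzao.
Rule 2 (regressive voicing assimilation): /p/ precedes the voiced obstruent /z/, so it voices to [b] by assimilation. /ofepibapzao/ → ofepibabzao.
Rule 3 (final vowel raising): /o/ is a mid vowel in word-final position, so it raises to [u]. /ofepibabzao/ → ofepibabzau.

ofepibabzau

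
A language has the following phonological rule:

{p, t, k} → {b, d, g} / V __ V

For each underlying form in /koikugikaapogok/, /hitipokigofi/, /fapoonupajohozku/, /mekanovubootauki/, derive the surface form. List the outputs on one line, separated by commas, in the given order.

koigugigaabogok, hidibogigofi, faboonubajohozku, meganovuboodaugi

/koikugikaapogok/: /k/ is a voiceless stop between vowels /i/ and /u/, so it voices to [g]. /k/ is a voiceless stop between vowels /i/ and /a/, so it voices to [g]. /p/ is a voiceless stop between vowels /a/ and /o/, so it voices to [b]. → [koigugigaabogok].
/hitipokigofi/: /t/ is a voiceless stop between vowels /i/ and /i/, so it voices to [d]. /p/ is a voiceless stop between vowels /i/ and /o/, so it voices to [b]. /k/ is a voiceless stop between vowels /o/ and /i/, so it voices to [g]. → [hidibogigofi].
/fapoonupajohozku/: /p/ is a voiceless stop between vowels /a/ and /o/, so it voices to [b]. /p/ is a voiceless stop between vowels /u/ and /a/, so it voices to [b]. → [faboonubajohozku].
/mekanovubootauki/: /k/ is a voiceless stop between vowels /e/ and /a/, so it voices to [g]. /t/ is a voiceless stop between vowels /o/ and /a/, so it voices to [d]. /k/ is a voiceless stop between vowels /u/ and /i/, so it voices to [g]. → [meganovuboodaugi].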